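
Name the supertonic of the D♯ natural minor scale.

The D# natural minor scale runs D# E# F# G# A# B C#.
Degree 2 is E#.

E#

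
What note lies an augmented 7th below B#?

C

A seventh below B lands on the letter C.
An augmented seventh spans 12 semitones, so B# moves to pitch class 0. On the letter C that is C.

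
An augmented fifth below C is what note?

C down a perfect fifth is F, so the target letter is F.
From C, an augmented fifth is 8 semitones down: Fb.

Fb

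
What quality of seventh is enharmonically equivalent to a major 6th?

A major sixth spans 9 semitones.
A seventh spanning 9 semitones is diminished (the major seventh is 11).

diminished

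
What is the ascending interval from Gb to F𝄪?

doubly augmented seventh

Counting letters G–A–B–C–D–E–F gives a seventh.
Gb→F## = 13 semitones, 2 wider than the major seventh (11), so doubly augmented.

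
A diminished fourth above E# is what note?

A

A fourth above E lands on the letter A.
A diminished fourth spans 4 semitones, so E# moves to pitch class 9. On the letter A that is A.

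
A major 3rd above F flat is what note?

F up a major third is A, so the target letter is A.
From Fb, a major third is 4 semitones up: Ab.

Ab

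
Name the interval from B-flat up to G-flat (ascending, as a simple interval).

minor sixth

Counting letters B–C–D–E–F–G gives a sixth.
Bb→Gb = 8 semitones, 1 narrower than the major sixth (9), so minor.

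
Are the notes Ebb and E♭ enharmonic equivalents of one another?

No

Two spellings are enharmonically equivalent only if they share a pitch class.
Here Ebb → 2, Eb → 3; 2 ≠ 3, so they are not.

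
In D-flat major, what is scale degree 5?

Ab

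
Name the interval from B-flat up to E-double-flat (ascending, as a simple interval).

diminished fourth

Counting letters B–C–D–E gives a fourth.
Bb→Ebb = 4 semitones, 1 narrower than the perfect fourth (5), so diminished.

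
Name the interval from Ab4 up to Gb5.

minor seventh

The letter names run A→G, a span of 6 letter steps, so the interval is some kind of seventh.
Ab to Gb is 10 semitones. A major seventh is 11, so 10 makes it minor.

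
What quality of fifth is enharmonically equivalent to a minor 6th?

A minor sixth spans 8 semitones.
A fifth spanning 8 semitones is augmented (the perfect fifth is 7).

augmented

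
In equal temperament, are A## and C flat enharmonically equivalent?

A## is pitch class 11; Cb is pitch class 11.
All spellings map to pitch class 11, so they are enharmonically equivalent.

Yes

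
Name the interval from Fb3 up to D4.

The letter names run F→D, a span of 5 letter steps, so the interval is some kind of sixth.
Fb to D is 10 semitones. A major sixth is 9, so 10 makes it augmented.

augmented sixth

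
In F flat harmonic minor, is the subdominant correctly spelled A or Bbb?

Bbb

Each scale degree takes a distinct letter name. Degree 4 of a scale on F must use the letter B.
Bbb and A are enharmonically the same pitch, but only Bbb uses the letter B, so it is the correct spelling here.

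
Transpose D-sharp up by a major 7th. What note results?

D up a major seventh is C#, so the target letter is C.
From D#, a major seventh is 11 semitones up: C##.

C##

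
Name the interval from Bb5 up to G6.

The letter names run B→G, a span of 5 letter steps, so the interval is some kind of sixth.
Bb to G is 9 semitones. A major sixth is 9, so 9 makes it major.

major sixth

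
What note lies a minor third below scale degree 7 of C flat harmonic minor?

G

Scale degree 7 of Cb harmonic minor is Bb.
A minor third (3 semitones) below Bb lands on the letter G, giving G.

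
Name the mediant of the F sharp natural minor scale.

A

The F# natural minor scale runs F# G# A B C# D E.
Degree 3 is A.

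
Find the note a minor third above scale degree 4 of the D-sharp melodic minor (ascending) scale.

B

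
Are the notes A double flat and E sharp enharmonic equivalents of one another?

Abb is pitch class 7; E# is pitch class 5.
The pitch classes differ (7 vs. 5), so they are not enharmonic equivalents.

No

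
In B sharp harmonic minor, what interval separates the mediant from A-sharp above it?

perfect fifth

The mediant of B# harmonic minor is D#.
D# up to A#: letters D→A make it a fifth; 7 semitones makes it perfect.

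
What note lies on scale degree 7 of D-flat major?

C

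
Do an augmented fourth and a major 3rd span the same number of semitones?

No

An augmented fourth spans 6 semitones; a major third spans 4.
The spans differ, so they are not enharmonic equivalents.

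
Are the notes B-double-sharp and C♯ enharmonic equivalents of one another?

Yes

B## is pitch class 1; C# is pitch class 1.
All spellings map to pitch class 1, so they are enharmonically equivalent.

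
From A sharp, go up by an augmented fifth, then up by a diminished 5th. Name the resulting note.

An augmented fifth up from A# is E## (letter E, 8 semitones up).
A diminished fifth up from E## is B# (letter B, 6 semitones up).

B#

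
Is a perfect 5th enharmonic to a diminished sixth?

Yes

A perfect fifth spans 7 semitones; a diminished sixth spans 7.
They are enharmonically equivalent.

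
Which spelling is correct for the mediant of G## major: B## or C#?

B##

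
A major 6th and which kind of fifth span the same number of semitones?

doubly augmented

A major sixth spans 9 semitones.
A fifth spanning 9 semitones is doubly augmented (the perfect fifth is 7).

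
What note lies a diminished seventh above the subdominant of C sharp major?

The subdominant of C# major is F#.
A diminished seventh (9 semitones) above F# lands on the letter E, giving Eb.

Eb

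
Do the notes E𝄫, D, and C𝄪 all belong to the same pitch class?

Yes

Ebb = pitch class 2 and D = pitch class 2 and C## = pitch class 2 — the same pitch class, so they are enharmonic equivalents.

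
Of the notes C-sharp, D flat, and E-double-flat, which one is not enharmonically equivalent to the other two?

In 12-tone equal temperament, enharmonic equivalents share a pitch class. C# is pitch class 1; Db is pitch class 1; Ebb is pitch class 2.
C# and Db share pitch class 1, while Ebb is pitch class 2.

Ebb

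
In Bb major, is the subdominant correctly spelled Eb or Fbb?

Eb

Each scale degree takes a distinct letter name. Degree 4 of a scale on B must use the letter E.
Eb and Fbb are enharmonically the same pitch, but only Eb uses the letter E, so it is the correct spelling here.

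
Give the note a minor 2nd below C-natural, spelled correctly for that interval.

A second below C lands on the letter B.
A minor second spans 1 semitone, so C moves to pitch class 11. On the letter B that is B.

B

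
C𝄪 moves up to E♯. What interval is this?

minor third

Counting letters C–D–E gives a third.
C##→E# = 3 semitones, 1 narrower than the major third (4), so minor.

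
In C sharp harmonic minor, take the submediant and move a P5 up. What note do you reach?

The submediant of C# harmonic minor is A.
A perfect fifth (7 semitones) above A lands on the letter E, giving E.

E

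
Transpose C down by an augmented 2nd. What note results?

Bbb

A second below C lands on the letter B.
An augmented second spans 3 semitones, so C moves to pitch class 9. On the letter B that is Bbb.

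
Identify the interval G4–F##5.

augmented seventh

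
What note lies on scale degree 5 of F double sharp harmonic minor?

Degree 5 takes the letter 4 steps above F, which is C.
In harmonic minor, degree 5 sits 7 semitones above the tonic. F## + 7 semitones is pitch class 2, spelled on C as C##.

C##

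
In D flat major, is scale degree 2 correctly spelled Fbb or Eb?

Each scale degree takes a distinct letter name. Degree 2 of a scale on D must use the letter E.
Eb and Fbb are enharmonically the same pitch, but only Eb uses the letter E, so it is the correct spelling here.

Eb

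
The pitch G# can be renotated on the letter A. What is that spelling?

Ab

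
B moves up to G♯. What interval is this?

The letter names run B→G, a span of 5 letter steps, so the interval is some kind of sixth.
B to G# is 9 semitones. A major sixth is 9, so 9 makes it major.

major sixth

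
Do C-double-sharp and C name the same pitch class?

Two spellings are enharmonically equivalent only if they share a pitch class.
Here C## → 2, C → 0; 0 ≠ 2, so they are not.

No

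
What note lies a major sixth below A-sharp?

C#

A sixth below A lands on the letter C.
A major sixth spans 9 semitones, so A# moves to pitch class 1. On the letter C that is C#.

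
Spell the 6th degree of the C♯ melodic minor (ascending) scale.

A#

Degree 6 takes the letter 5 steps above C, which is A.
In melodic minor (ascending), degree 6 sits 9 semitones above the tonic. C# + 9 semitones is pitch class 10, spelled on A as A#.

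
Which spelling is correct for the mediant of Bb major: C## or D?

Each scale degree takes a distinct letter name. Degree 3 of a scale on B must use the letter D.
D and C## are enharmonically the same pitch, but only D uses the letter D, so it is the correct spelling here.

D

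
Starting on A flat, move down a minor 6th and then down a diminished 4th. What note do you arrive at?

A minor sixth down from Ab is C (letter C, 8 semitones down).
A diminished fourth down from C is G# (letter G, 4 semitones down).

G#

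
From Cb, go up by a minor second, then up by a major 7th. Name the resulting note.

Cb

A minor second up from Cb is Dbb (letter D, 1 semitone up).
A major seventh up from Dbb is Cb (letter C, 11 semitones up).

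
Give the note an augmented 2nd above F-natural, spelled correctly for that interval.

G#

A second above F lands on the letter G.
An augmented second spans 3 semitones, so F moves to pitch class 8. On the letter G that is G#.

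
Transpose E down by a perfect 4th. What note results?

E down a perfect fourth is B, so the target letter is B.
From E, a perfect fourth is 5 semitones down: B.

B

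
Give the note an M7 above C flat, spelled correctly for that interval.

Bb

C up a major seventh is B, so the target letter is B.
From Cb, a major seventh is 11 semitones up: Bb.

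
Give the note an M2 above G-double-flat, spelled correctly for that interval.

Abb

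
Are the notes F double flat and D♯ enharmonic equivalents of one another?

Yes

Fbb = pitch class 3 and D# = pitch class 3 — the same pitch class, so they are enharmonic equivalents.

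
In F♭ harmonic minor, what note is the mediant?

Degree 3 takes the letter 2 steps above F, which is A.
In harmonic minor, degree 3 sits 3 semitones above the tonic. Fb + 3 semitones is pitch class 7, spelled on A as Abb.

Abb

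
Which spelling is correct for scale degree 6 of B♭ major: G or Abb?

G

Each scale degree takes a distinct letter name. Degree 6 of a scale on B must use the letter G.
G and Abb are enharmonically the same pitch, but only G uses the letter G, so it is the correct spelling here.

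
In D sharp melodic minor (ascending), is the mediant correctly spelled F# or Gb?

F#

Each scale degree takes a distinct letter name. Degree 3 of a scale on D must use the letter F.
F# and Gb are enharmonically the same pitch, but only F# uses the letter F, so it is the correct spelling here.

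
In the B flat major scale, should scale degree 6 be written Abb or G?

G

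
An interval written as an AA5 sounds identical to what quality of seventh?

diminished

A doubly augmented fifth spans 9 semitones.
A seventh spanning 9 semitones is diminished (the major seventh is 11).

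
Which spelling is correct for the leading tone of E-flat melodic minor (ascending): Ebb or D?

Each scale degree takes a distinct letter name. Degree 7 of a scale on E must use the letter D.
D and Ebb are enharmonically the same pitch, but only D uses the letter D, so it is the correct spelling here.

D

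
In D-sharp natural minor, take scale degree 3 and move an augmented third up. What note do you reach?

A##

Scale degree 3 of D# natural minor is F#.
An augmented third (5 semitones) above F# lands on the letter A, giving A##.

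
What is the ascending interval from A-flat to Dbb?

diminished fourth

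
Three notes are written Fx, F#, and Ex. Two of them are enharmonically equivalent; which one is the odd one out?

F##

In 12-tone equal temperament, enharmonic equivalents share a pitch class. F## is pitch class 7; F# is pitch class 6; E## is pitch class 6.
F# and E## share pitch class 6, while F## is pitch class 7.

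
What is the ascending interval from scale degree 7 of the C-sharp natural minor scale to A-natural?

Scale degree 7 of C# natural minor is B.
B up to A: letters B→A make it a seventh; 10 semitones makes it minor.

minor seventh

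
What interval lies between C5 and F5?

perfect fourth

Counting letters C–D–E–F gives a fourth.
C→F = 5 semitones, exactly the perfect fourth.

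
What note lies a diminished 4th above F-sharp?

Bb

F up a perfect fourth is Bb, so the target letter is B.
From F#, a diminished fourth is 4 semitones up: Bb.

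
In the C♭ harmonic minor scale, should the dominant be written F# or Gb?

Each scale degree takes a distinct letter name. Degree 5 of a scale on C must use the letter G.
Gb and F# are enharmonically the same pitch, but only Gb uses the letter G, so it is the correct spelling here.

Gb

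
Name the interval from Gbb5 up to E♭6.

The letter names run G→E, a span of 5 letter steps, so the interval is some kind of sixth.
Gbb to Eb is 10 semitones. A major sixth is 9, so 10 makes it augmented.

augmented sixth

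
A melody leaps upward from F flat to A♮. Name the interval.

augmented third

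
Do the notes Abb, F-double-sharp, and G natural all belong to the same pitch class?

Abb = pitch class 7 and F## = pitch class 7 and G = pitch class 7 — the same pitch class, so they are enharmonic equivalents.

Yes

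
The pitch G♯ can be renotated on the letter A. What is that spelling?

Ab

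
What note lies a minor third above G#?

A third above G lands on the letter B.
A minor third spans 3 semitones, so G# moves to pitch class 11. On the letter B that is B.

B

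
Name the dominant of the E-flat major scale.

The Eb major scale runs Eb F G Ab Bb C D.
Degree 5 is Bb.

Bb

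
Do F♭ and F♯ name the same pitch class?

Fb is pitch class 4; F# is pitch class 6.
The pitch classes differ (4 vs. 6), so they are not enharmonic equivalents.

No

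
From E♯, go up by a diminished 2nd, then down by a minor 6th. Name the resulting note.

A

A diminished second up from E# is F (letter F, 0 semitones up).
A minor sixth down from F is A (letter A, 8 semitones down).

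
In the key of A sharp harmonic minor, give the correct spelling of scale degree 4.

D#

Degree 4 takes the letter 3 steps above A, which is D.
In harmonic minor, degree 4 sits 5 semitones above the tonic. A# + 5 semitones is pitch class 3, spelled on D as D#.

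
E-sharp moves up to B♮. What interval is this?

diminished fifth

The letter names run E→B, a span of 4 letter steps, so the interval is some kind of fifth.
E# to B is 6 semitones. A perfect fifth is 7, so 6 makes it diminished.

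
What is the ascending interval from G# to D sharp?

perfect fifth

The letter names run G→D, a span of 4 letter steps, so the interval is some kind of fifth.
G# to D# is 7 semitones. A perfect fifth is 7, so 7 makes it perfect.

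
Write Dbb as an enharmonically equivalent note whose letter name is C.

C

Plain C sits at the same pitch as Dbb, so on the letter C the same pitch needs a natural: C.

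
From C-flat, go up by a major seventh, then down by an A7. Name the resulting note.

A major seventh up from Cb is Bb (letter B, 11 semitones up).
An augmented seventh down from Bb is Cbb (letter C, 12 semitones down).

Cbb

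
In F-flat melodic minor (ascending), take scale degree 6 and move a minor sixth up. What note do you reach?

Bbb

Scale degree 6 of Fb melodic minor (ascending) is Db.
A minor sixth (8 semitones) above Db lands on the letter B, giving Bbb.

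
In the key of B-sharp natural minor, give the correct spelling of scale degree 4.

E#

Degree 4 takes the letter 3 steps above B, which is E.
In natural minor, degree 4 sits 5 semitones above the tonic. B# + 5 semitones is pitch class 5, spelled on E as E#.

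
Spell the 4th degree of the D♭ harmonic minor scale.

The Db harmonic minor scale runs Db Eb Fb Gb Ab Bbb C.
Degree 4 is Gb.

Gb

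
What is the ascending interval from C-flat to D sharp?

doubly augmented second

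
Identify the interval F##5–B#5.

perfect fourth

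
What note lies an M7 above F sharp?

E#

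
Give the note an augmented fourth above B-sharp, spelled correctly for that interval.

E##

A fourth above B lands on the letter E.
An augmented fourth spans 6 semitones, so B# moves to pitch class 6. On the letter E that is E##.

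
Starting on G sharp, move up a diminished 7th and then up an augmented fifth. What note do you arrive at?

C#

A diminished seventh up from G# is F (letter F, 9 semitones up).
An augmented fifth up from F is C# (letter C, 8 semitones up).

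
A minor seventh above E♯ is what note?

A seventh above E lands on the letter D.
A minor seventh spans 10 semitones, so E# moves to pitch class 3. On the letter D that is D#.

D#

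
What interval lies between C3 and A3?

major sixth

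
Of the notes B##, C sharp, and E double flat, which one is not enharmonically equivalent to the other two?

Ebb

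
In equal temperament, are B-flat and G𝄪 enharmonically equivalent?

Bb is pitch class 10; G## is pitch class 9.
The pitch classes differ (10 vs. 9), so they are not enharmonic equivalents.

No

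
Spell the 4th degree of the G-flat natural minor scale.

The Gb natural minor scale runs Gb Ab Bbb Cb Db Ebb Fb.
Degree 4 is Cb.

Cb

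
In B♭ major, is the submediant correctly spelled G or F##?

Each scale degree takes a distinct letter name. Degree 6 of a scale on B must use the letter G.
G and F## are enharmonically the same pitch, but only G uses the letter G, so it is the correct spelling here.

G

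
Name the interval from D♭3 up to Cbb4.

The letter names run D→C, a span of 6 letter steps, so the interval is some kind of seventh.
Db to Cbb is 9 semitones. A major seventh is 11, so 9 makes it diminished.

diminished seventh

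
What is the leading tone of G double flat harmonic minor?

Degree 7 takes the letter 6 steps above G, which is F.
In harmonic minor, degree 7 sits 11 semitones above the tonic. Gbb + 11 semitones is pitch class 4, spelled on F as Fb.

Fb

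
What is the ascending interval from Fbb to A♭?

augmented third

Counting letters F–G–A gives a third.
Fbb→Ab = 5 semitones, 1 wider than the major third (4), so augmented.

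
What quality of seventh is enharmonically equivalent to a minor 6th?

doubly diminished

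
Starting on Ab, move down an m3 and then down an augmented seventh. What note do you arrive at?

A minor third down from Ab is F (letter F, 3 semitones down).
An augmented seventh down from F is Gbb (letter G, 12 semitones down).

Gbb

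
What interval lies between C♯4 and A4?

minor sixth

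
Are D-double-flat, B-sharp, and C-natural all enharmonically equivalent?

Dbb is pitch class 0; B# is pitch class 0; C is pitch class 0.
All spellings map to pitch class 0, so they are enharmonically equivalent.

Yes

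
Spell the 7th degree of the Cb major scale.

The Cb major scale runs Cb Db Eb Fb Gb Ab Bb.
Degree 7 is Bb.

Bb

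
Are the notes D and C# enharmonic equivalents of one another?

No

Two spellings are enharmonically equivalent only if they share a pitch class.
Here D → 2, C# → 1; 1 ≠ 2, so they are not.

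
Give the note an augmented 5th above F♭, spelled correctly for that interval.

F up a perfect fifth is C, so the target letter is C.
From Fb, an augmented fifth is 8 semitones up: C.

C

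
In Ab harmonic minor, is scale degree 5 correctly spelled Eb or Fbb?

Eb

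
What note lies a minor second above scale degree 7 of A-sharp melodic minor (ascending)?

Scale degree 7 of A# melodic minor (ascending) is G##.
A minor second (1 semitone) above G## lands on the letter A, giving A#.

A#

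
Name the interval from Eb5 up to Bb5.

perfect fifth

The letter names run E→B, a span of 4 letter steps, so the interval is some kind of fifth.
Eb to Bb is 7 semitones. A perfect fifth is 7, so 7 makes it perfect.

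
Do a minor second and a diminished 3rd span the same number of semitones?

No

A minor second spans 1 semitone; a diminished third spans 2.
The spans differ, so they are not enharmonic equivalents.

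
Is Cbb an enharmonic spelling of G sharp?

Cbb is pitch class 10; G# is pitch class 8.
The pitch classes differ (10 vs. 8), so they are not enharmonic equivalents.

No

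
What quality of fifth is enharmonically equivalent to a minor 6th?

A minor sixth spans 8 semitones.
A fifth spanning 8 semitones is augmented (the perfect fifth is 7).

augmented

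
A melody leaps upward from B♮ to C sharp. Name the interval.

major second

Counting letters B–C gives a second.
B→C# = 2 semitones, exactly the major second.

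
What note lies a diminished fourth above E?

Ab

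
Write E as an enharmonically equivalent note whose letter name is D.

Plain D sits 2 semitones below E, so on the letter D the same pitch needs a double sharp: D##.

D##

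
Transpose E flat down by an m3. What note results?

C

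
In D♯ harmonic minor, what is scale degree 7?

C##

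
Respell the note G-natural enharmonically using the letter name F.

Plain F sits 2 semitones below G, so on the letter F the same pitch needs a double sharp: F##.

F##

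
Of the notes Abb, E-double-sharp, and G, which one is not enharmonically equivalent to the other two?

In 12-tone equal temperament, enharmonic equivalents share a pitch class. Abb is pitch class 7; E## is pitch class 6; G is pitch class 7.
Abb and G share pitch class 7, while E## is pitch class 6.

E##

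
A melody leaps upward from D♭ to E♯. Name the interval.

doubly augmented second

Counting letters D–E gives a second.
Db→E# = 4 semitones, 2 wider than the major second (2), so doubly augmented.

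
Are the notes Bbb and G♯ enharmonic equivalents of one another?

Bbb is pitch class 9; G# is pitch class 8.
The pitch classes differ (9 vs. 8), so they are not enharmonic equivalents.

No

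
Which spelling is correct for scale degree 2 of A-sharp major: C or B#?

B#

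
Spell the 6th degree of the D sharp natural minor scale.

B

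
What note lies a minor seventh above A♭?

A seventh above A lands on the letter G.
A minor seventh spans 10 semitones, so Ab moves to pitch class 6. On the letter G that is Gb.

Gb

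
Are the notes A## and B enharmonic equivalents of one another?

Yes

A## is pitch class 11; B is pitch class 11.
All spellings map to pitch class 11, so they are enharmonically equivalent.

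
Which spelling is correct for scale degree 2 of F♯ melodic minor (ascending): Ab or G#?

Each scale degree takes a distinct letter name. Degree 2 of a scale on F must use the letter G.
G# and Ab are enharmonically the same pitch, but only G# uses the letter G, so it is the correct spelling here.

G#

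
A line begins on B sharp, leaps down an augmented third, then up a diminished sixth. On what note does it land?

Ebb

An augmented third down from B# is G (letter G, 5 semitones down).
A diminished sixth up from G is Ebb (letter E, 7 semitones up).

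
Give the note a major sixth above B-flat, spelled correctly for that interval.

A sixth above B lands on the letter G.
A major sixth spans 9 semitones, so Bb moves to pitch class 7. On the letter G that is G.

G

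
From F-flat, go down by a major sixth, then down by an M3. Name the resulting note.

A major sixth down from Fb is Abb (letter A, 9 semitones down).
A major third down from Abb is Fbb (letter F, 4 semitones down).

Fbb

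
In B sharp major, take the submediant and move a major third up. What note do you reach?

The submediant of B# major is G##.
A major third (4 semitones) above G## lands on the letter B, giving B##.

B##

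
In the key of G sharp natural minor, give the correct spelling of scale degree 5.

D#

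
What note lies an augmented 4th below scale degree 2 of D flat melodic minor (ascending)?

Scale degree 2 of Db melodic minor (ascending) is Eb.
An augmented fourth (6 semitones) below Eb lands on the letter B, giving Bbb.

Bbb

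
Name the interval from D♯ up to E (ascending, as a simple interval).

minor second

The letter names run D→E, a span of 1 letter step, so the interval is some kind of second.
D# to E is 1 semitone. A major second is 2, so 1 makes it minor.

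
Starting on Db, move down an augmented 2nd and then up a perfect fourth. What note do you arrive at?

Fbb

An augmented second down from Db is Cbb (letter C, 3 semitones down).
A perfect fourth up from Cbb is Fbb (letter F, 5 semitones up).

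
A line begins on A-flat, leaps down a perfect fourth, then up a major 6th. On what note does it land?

C

A perfect fourth down from Ab is Eb (letter E, 5 semitones down).
A major sixth up from Eb is C (letter C, 9 semitones up).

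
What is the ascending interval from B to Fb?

doubly diminished fifth

The letter names run B→F, a span of 4 letter steps, so the interval is some kind of fifth.
B to Fb is 5 semitones. A perfect fifth is 7, so 5 makes it doubly diminished.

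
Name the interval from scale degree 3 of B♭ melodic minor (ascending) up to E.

augmented second

Scale degree 3 of Bb melodic minor (ascending) is Db.
Db up to E: letters D→E make it a second; 3 semitones makes it augmented.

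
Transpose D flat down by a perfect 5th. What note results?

Gb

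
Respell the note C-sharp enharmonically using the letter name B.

C# is pitch class 1. The letter B alone is pitch class 11.
To reach pitch class 1 from B requires an offset of +2 semitones, i.e. double sharp: B##.

B##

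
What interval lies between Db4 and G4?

Counting letters D–E–F–G gives a fourth.
Db→G = 6 semitones, 1 wider than the perfect fourth (5), so augmented.

augmented fourth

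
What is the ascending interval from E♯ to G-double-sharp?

major third

Counting letters E–F–G gives a third.
E#→G## = 4 semitones, exactly the major third.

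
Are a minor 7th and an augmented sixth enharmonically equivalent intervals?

A minor seventh spans 10 semitones; an augmented sixth spans 10.
They are enharmonically equivalent.

Yes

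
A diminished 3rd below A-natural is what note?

A third below A lands on the letter F.
A diminished third spans 2 semitones, so A moves to pitch class 7. On the letter F that is F##.

F##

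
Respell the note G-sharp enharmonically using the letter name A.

Ab

Plain A sits 1 semitone above G#, so on the letter A the same pitch needs a flat: Ab.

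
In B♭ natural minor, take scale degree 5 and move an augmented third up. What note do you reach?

A#

Scale degree 5 of Bb natural minor is F.
An augmented third (5 semitones) above F lands on the letter A, giving A#.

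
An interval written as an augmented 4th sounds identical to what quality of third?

doubly augmented

An augmented fourth spans 6 semitones.
A third spanning 6 semitones is doubly augmented (the major third is 4).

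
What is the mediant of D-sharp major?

F##

The D# major scale runs D# E# F## G# A# B# C##.
Degree 3 is F##.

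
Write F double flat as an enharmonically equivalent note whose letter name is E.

Eb

Fbb is pitch class 3. The letter E alone is pitch class 4.
To reach pitch class 3 from E requires an offset of -1 semitone, i.e. flat: Eb.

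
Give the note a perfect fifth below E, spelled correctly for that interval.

A

A fifth below E lands on the letter A.
A perfect fifth spans 7 semitones, so E moves to pitch class 9. On the letter A that is A.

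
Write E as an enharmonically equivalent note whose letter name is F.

Plain F sits 1 semitone above E, so on the letter F the same pitch needs a flat: Fb.

Fb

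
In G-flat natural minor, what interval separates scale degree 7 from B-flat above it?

augmented fourth

Scale degree 7 of Gb natural minor is Fb.
Fb up to Bb: letters F→B make it a fourth; 6 semitones makes it augmented.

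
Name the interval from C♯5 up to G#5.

perfect fifth

The letter names run C→G, a span of 4 letter steps, so the interval is some kind of fifth.
C# to G# is 7 semitones. A perfect fifth is 7, so 7 makes it perfect.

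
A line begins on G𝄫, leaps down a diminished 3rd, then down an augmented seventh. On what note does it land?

A diminished third down from Gbb is Eb (letter E, 2 semitones down).
An augmented seventh down from Eb is Fbb (letter F, 12 semitones down).

Fbb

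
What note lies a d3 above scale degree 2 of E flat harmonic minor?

Abb

Scale degree 2 of Eb harmonic minor is F.
A diminished third (2 semitones) above F lands on the letter A, giving Abb.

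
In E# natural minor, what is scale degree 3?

G#

Degree 3 takes the letter 2 steps above E, which is G.
In natural minor, degree 3 sits 3 semitones above the tonic. E# + 3 semitones is pitch class 8, spelled on G as G#.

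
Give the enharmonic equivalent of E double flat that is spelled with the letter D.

Ebb is pitch class 2. The letter D alone is pitch class 2.
Pitch class 2 on D needs no accidental: D.

D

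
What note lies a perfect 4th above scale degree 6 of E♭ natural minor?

Scale degree 6 of Eb natural minor is Cb.
A perfect fourth (5 semitones) above Cb lands on the letter F, giving Fb.

Fb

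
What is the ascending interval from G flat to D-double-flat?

diminished fifth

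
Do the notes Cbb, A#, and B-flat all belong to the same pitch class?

Yes

Cbb = pitch class 10 and A# = pitch class 10 and Bb = pitch class 10 — the same pitch class, so they are enharmonic equivalents.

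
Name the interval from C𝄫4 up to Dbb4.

major second

Counting letters C–D gives a second.
Cbb→Dbb = 2 semitones, exactly the major second.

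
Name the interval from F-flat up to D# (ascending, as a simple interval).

Counting letters F–G–A–B–C–D gives a sixth.
Fb→D# = 11 semitones, 2 wider than the major sixth (9), so doubly augmented.

doubly augmented sixth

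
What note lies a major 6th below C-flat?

Ebb

C down a major sixth is Eb, so the target letter is E.
From Cb, a major sixth is 9 semitones down: Ebb.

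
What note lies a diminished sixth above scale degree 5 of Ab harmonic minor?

Cbb

Scale degree 5 of Ab harmonic minor is Eb.
A diminished sixth (7 semitones) above Eb lands on the letter C, giving Cbb.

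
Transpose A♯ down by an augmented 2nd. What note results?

A down a major second is G, so the target letter is G.
From A#, an augmented second is 3 semitones down: G.

G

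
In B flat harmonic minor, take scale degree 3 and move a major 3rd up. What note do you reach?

F

Scale degree 3 of Bb harmonic minor is Db.
A major third (4 semitones) above Db lands on the letter F, giving F.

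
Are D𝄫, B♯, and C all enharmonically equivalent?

Yes

Dbb is pitch class 0; B# is pitch class 0; C is pitch class 0.
All spellings map to pitch class 0, so they are enharmonically equivalent.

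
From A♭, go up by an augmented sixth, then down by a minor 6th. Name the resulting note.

A#

An augmented sixth up from Ab is F# (letter F, 10 semitones up).
A minor sixth down from F# is A# (letter A, 8 semitones down).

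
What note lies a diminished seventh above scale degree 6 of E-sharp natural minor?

Bb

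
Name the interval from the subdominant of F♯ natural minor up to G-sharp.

The subdominant of F# natural minor is B.
B up to G#: letters B→G make it a sixth; 9 semitones makes it major.

major sixth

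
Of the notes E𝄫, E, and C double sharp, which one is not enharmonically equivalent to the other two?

In 12-tone equal temperament, enharmonic equivalents share a pitch class. Ebb is pitch class 2; E is pitch class 4; C## is pitch class 2.
Ebb and C## share pitch class 2, while E is pitch class 4.

E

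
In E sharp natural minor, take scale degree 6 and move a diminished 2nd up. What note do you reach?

Scale degree 6 of E# natural minor is C#.
A diminished second (0 semitones) above C# lands on the letter D, giving Db.

Db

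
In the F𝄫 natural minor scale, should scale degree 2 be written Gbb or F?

Each scale degree takes a distinct letter name. Degree 2 of a scale on F must use the letter G.
Gbb and F are enharmonically the same pitch, but only Gbb uses the letter G, so it is the correct spelling here.

Gbb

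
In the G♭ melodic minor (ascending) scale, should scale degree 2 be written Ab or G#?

Ab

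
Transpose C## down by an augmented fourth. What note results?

G#

A fourth below C lands on the letter G.
An augmented fourth spans 6 semitones, so C## moves to pitch class 8. On the letter G that is G#.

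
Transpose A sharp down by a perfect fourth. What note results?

E#

A down a perfect fourth is E, so the target letter is E.
From A#, a perfect fourth is 5 semitones down: E#.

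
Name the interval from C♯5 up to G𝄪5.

augmented fifth

Counting letters C–D–E–F–G gives a fifth.
C#→G## = 8 semitones, 1 wider than the perfect fifth (7), so augmented.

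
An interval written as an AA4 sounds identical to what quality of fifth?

perfect

A doubly augmented fourth spans 7 semitones.
A fifth spanning 7 semitones is perfect (the perfect fifth is 7).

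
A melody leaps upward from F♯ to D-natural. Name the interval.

The letter names run F→D, a span of 5 letter steps, so the interval is some kind of sixth.
F# to D is 8 semitones. A major sixth is 9, so 8 makes it minor.

minor sixth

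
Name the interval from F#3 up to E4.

The letter names run F→E, a span of 6 letter steps, so the interval is some kind of seventh.
F# to E is 10 semitones. A major seventh is 11, so 10 makes it minor.

minor seventh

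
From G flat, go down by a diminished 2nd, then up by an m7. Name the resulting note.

A diminished second down from Gb is F# (letter F, 0 semitones down).
A minor seventh up from F# is E (letter E, 10 semitones up).

E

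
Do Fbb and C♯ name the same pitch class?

No

Fbb is pitch class 3; C# is pitch class 1.
The pitch classes differ (3 vs. 1), so they are not enharmonic equivalents.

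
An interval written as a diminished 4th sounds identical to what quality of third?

major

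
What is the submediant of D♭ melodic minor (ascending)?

The Db melodic minor (ascending) scale runs Db Eb Fb Gb Ab Bb C.
Degree 6 is Bb.

Bb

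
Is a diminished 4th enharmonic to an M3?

Yes

A diminished fourth spans 4 semitones; a major third spans 4.
They are enharmonically equivalent.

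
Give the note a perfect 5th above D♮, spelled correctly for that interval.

A fifth above D lands on the letter A.
A perfect fifth spans 7 semitones, so D moves to pitch class 9. On the letter A that is A.

A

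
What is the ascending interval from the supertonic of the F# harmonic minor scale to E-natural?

minor sixth

The supertonic of F# harmonic minor is G#.
G# up to E: letters G→E make it a sixth; 8 semitones makes it minor.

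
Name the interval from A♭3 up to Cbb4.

The letter names run A→C, a span of 2 letter steps, so the interval is some kind of third.
Ab to Cbb is 2 semitones. A major third is 4, so 2 makes it diminished.

diminished third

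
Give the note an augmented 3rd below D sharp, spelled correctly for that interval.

Bb

A third below D lands on the letter B.
An augmented third spans 5 semitones, so D# moves to pitch class 10. On the letter B that is Bb.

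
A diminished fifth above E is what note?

Bb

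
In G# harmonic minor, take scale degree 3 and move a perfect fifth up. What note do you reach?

F#

Scale degree 3 of G# harmonic minor is B.
A perfect fifth (7 semitones) above B lands on the letter F, giving F#.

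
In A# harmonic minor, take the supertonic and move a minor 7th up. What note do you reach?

A#

The supertonic of A# harmonic minor is B#.
A minor seventh (10 semitones) above B# lands on the letter A, giving A#.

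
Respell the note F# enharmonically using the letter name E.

E##

F# is pitch class 6. The letter E alone is pitch class 4.
To reach pitch class 6 from E requires an offset of +2 semitones, i.e. double sharp: E##.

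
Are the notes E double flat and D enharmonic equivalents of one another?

Ebb is pitch class 2; D is pitch class 2.
All spellings map to pitch class 2, so they are enharmonically equivalent.

Yes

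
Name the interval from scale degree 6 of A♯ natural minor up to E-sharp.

major seventh

Scale degree 6 of A# natural minor is F#.
F# up to E#: letters F→E make it a seventh; 11 semitones makes it major.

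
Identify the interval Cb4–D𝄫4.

minor second

Counting letters C–D gives a second.
Cb→Dbb = 1 semitone, 1 narrower than the major second (2), so minor.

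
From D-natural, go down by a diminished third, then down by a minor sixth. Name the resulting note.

D##

A diminished third down from D is B# (letter B, 2 semitones down).
A minor sixth down from B# is D## (letter D, 8 semitones down).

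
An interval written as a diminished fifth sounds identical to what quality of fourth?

A diminished fifth spans 6 semitones.
A fourth spanning 6 semitones is augmented (the perfect fourth is 5).

augmented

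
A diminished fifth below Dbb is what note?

D down a perfect fifth is G, so the target letter is G.
From Dbb, a diminished fifth is 6 semitones down: Gb.

Gb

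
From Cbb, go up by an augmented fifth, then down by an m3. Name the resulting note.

Eb

An augmented fifth up from Cbb is Gb (letter G, 8 semitones up).
A minor third down from Gb is Eb (letter E, 3 semitones down).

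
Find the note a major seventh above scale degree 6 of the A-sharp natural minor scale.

Scale degree 6 of A# natural minor is F#.
A major seventh (11 semitones) above F# lands on the letter E, giving E#.

E#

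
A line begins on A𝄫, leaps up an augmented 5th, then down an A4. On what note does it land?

An augmented fifth up from Abb is Eb (letter E, 8 semitones up).
An augmented fourth down from Eb is Bbb (letter B, 6 semitones down).

Bbb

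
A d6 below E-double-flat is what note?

G

E down a major sixth is G, so the target letter is G.
From Ebb, a diminished sixth is 7 semitones down: G.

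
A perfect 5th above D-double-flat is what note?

Abb

A fifth above D lands on the letter A.
A perfect fifth spans 7 semitones, so Dbb moves to pitch class 7. On the letter A that is Abb.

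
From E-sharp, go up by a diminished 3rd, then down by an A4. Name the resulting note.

A diminished third up from E# is G (letter G, 2 semitones up).
An augmented fourth down from G is Db (letter D, 6 semitones down).

Db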